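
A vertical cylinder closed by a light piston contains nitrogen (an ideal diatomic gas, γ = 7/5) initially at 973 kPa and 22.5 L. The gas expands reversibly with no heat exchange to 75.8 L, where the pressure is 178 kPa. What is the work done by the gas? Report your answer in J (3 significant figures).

W ≈ 21000 J

Adiabatic: W = (P₁V₁ − P₂V₂)/(γ − 1) with γ = 7/5.
P₁V₁ = 21892 J, P₂V₂ = 13492 J.
W = (21892 − 13492) / 0.4 = 21000 J.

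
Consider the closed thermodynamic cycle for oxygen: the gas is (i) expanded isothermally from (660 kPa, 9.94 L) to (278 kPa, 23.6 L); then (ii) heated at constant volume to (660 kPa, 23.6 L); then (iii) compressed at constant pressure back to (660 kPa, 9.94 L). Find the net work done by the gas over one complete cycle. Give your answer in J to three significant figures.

W_net ≈ -3340 J

Leg (i): W = PᵢVᵢ ln(V_f/Vᵢ) = (6560) ln(23.6/9.94) = 5673 J.
Leg (ii): W = 0.
Leg (iii): W = PΔV = (660)(9.94 − 23.6) = -9016 J.
W_net = 5673 − 9016 = -3343 J.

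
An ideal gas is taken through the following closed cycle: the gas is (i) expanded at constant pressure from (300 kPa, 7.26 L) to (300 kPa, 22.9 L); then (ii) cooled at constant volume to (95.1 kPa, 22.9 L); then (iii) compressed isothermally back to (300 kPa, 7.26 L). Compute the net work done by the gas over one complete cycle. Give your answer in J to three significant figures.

W_net ≈ 2190 J

Leg (i): W = PΔV = (300)(22.9 − 7.26) = 4692 J.
Leg (ii): W = 0.
Leg (iii): W = PᵢVᵢ ln(V_f/Vᵢ) = (2178) ln(7.26/22.9) = -2502 J.
W_net = 4692 − 2502 = 2190 J.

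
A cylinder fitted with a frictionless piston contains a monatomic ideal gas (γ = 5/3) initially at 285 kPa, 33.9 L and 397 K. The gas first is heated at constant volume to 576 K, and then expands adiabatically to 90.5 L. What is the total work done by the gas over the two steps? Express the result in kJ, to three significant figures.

Step 1 (isochoric): W = 0 (constant volume).
After step 1: P = 413.5 kPa (V unchanged).
Step 2 (adiabatic): W = (P₁V₁ − P₂V₂)/(γ−1) = (14018 − 7284)/0.667 = 10100 J.
W_total = 0 + 10100 = 10100 J.

W_total ≈ 10.1 kJ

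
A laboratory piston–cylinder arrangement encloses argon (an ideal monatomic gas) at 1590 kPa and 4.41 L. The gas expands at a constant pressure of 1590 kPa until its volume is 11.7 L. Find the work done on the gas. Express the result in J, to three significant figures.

Isobaric: W = P ΔV.
W = (1590 kPa)(11.7 − 4.41 L) = (1590)(7.29) = 11591 J.
Work on gas = −W_by = -11591 J.

W ≈ -11600 J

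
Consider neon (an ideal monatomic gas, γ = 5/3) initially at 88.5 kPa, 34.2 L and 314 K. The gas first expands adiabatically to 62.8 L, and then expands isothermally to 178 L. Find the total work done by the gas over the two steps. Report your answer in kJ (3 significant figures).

Step 1 (adiabatic): W = (P₁V₁ − P₂V₂)/(γ−1) = (3027 − 2018)/0.667 = 1512 J.
After step 1: P = 32.14 kPa, V = 62.8 L, T = 209.4 K.
Step 2 (isothermal): W = P₁V₁ ln(V₂/V₁) = (2018) ln(178/62.8) = 2103 J.
W_total = 1512 + 2103 = 3615 J.

W_total ≈ 3.62 kJ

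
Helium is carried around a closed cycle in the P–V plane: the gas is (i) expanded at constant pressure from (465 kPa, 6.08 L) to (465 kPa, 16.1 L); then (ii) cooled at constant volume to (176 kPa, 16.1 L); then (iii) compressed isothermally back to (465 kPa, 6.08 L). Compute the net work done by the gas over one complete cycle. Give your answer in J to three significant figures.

W_net ≈ 1900 J

Leg (i): W = PΔV = (465)(16.1 − 6.08) = 4659 J.
Leg (ii): W = 0.
Leg (iii): W = PᵢVᵢ ln(V_f/Vᵢ) = (2834) ln(6.08/16.1) = -2759 J.
W_net = 4659 − 2759 = 1900 J.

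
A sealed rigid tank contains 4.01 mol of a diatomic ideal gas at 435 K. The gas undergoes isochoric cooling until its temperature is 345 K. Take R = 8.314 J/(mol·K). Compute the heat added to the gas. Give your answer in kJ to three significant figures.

Q ≈ -7.50 kJ

Constant volume ⇒ W = 0, so Q = ΔU = nCᵥΔT with Cᵥ = 5R/2 = 20.79 J/(mol·K).
ΔU = (4.01)(20.79)(345 − 435) = -7501 J.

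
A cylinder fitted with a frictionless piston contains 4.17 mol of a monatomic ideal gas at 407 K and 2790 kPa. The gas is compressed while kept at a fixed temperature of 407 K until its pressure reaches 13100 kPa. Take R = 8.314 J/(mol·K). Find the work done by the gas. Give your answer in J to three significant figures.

W ≈ -21800 J

Isothermal process: W = nRT ln(V₂/V₁) = nRT ln(P₁/P₂).
W = (4.17)(8.314)(407) × ln(2790/13100)
  = 14110 × ln(0.213) = 14110 × -1.547
W_by_gas = -21823 J.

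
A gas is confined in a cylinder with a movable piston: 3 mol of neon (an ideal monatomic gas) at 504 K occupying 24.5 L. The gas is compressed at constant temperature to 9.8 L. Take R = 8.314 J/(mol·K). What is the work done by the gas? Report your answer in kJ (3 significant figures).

Isothermal: W = nRT ln(V₂/V₁).
W = (3)(8.314)(504) × ln(9.8/24.5)
  = 12571 × -0.9163
W_by_gas = -11518 J.

W ≈ -11.5 kJ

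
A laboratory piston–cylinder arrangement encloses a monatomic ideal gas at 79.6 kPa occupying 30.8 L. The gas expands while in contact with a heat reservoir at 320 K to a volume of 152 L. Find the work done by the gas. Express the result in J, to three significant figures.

Isothermal: W = nRT ln(V₂/V₁) = P₁V₁ ln(V₂/V₁).
P₁V₁ = (79.6 kPa)(30.8 L) = 2452 J.
W = 2452 × ln(152/30.8) = 2452 × 1.596
W_by_gas = 3914 J.

W ≈ 3910 J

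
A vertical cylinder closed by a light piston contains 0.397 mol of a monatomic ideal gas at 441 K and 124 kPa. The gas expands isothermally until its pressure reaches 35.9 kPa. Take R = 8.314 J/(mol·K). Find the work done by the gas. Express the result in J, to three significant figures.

Isothermal process: W = nRT ln(V₂/V₁) = nRT ln(P₁/P₂).
W = (0.397)(8.314)(441) × ln(124/35.9)
  = 1456 × ln(3.454) = 1456 × 1.24
W_by_gas = 1804 J.

W ≈ 1800 J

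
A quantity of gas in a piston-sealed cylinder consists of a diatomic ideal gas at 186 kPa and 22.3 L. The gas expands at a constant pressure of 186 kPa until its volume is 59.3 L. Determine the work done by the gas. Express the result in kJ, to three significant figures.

Isobaric: W = P ΔV.
W = (186 kPa)(59.3 − 22.3 L) = (186)(37) = 6882 J.

W ≈ 6.88 kJ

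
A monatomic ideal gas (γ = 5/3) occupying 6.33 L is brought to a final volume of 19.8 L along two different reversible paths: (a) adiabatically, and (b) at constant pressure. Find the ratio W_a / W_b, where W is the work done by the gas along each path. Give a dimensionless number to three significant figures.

W_a / W_b ≈ 0.375

Path (a) adiabatic: W = P₁V₁(1 − (V₁/V₂)^(γ−1))/(γ−1) → W_a/(P₁V₁) = 0.7987.
Path (b) isobaric: W = P₁(V₂ − V₁) → W_b/(P₁V₁) = 2.128.
W_a / W_b = 0.7987 / 2.128 = 0.3753.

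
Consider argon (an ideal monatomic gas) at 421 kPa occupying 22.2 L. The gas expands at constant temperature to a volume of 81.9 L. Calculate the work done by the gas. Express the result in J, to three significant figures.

Isothermal: W = nRT ln(V₂/V₁) = P₁V₁ ln(V₂/V₁).
P₁V₁ = (421 kPa)(22.2 L) = 9346 J.
W = 9346 × ln(81.9/22.2) = 9346 × 1.305
W_by_gas = 12201 J.

W ≈ 12200 J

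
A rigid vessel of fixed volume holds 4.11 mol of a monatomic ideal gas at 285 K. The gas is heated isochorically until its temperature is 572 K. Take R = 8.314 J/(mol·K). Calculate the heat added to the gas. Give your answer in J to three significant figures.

Q ≈ 14700 J

Constant volume ⇒ W = 0, so Q = ΔU = nCᵥΔT with Cᵥ = 3R/2 = 12.47 J/(mol·K).
ΔU = (4.11)(12.47)(572 − 285) = 14710 J.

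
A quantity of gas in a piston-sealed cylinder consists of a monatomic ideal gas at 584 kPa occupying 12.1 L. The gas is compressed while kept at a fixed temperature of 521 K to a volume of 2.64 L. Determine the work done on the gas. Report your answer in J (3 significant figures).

Isothermal: W = nRT ln(V₂/V₁) = P₁V₁ ln(V₂/V₁).
P₁V₁ = (584 kPa)(12.1 L) = 7066 J.
W = 7066 × ln(2.64/12.1) = 7066 × -1.522
W_by_gas = -10758 J; work on gas = −W_by = 10758 J.

W ≈ 10800 J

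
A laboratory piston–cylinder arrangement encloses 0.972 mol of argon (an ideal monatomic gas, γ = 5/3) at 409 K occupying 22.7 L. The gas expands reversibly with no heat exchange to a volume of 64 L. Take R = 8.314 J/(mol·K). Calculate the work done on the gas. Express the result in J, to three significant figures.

W ≈ -2470 J

Adiabatic: TV^(γ−1) = const with γ = 5/3.
T₂ = T₁ (V₁/V₂)^(γ−1) = 409 × (22.7/64)^0.667 = 409 × 0.5011 = 204.9 K.
W_by = nCᵥ(T₁ − T₂) = (0.972)(12.47)(409 − 204.9) = 2474 J.
Work on gas = −W_by = -2474 J.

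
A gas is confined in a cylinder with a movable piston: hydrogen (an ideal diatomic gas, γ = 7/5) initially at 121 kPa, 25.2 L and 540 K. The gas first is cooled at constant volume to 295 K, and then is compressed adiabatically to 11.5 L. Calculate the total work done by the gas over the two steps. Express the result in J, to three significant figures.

Step 1 (isochoric): W = 0 (constant volume).
After step 1: P = 66.1 kPa (V unchanged).
Step 2 (adiabatic): W = (P₁V₁ − P₂V₂)/(γ−1) = (1666 − 2280)/0.4 = -1535 J.
W_total = 0 − 1535 = -1535 J.

W_total ≈ -1540 J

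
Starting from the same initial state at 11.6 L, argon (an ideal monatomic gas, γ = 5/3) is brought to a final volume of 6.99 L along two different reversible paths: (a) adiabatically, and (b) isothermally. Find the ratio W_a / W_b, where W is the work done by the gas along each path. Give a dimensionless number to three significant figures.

W_a / W_b ≈ 1.19

Path (a) adiabatic: W = P₁V₁(1 − (V₁/V₂)^(γ−1))/(γ−1) → W_a/(P₁V₁) = -0.6025.
Path (b) isothermal: W = P₁V₁ ln(V₂/V₁) → W_b/(P₁V₁) = -0.5065.
W_a / W_b = -0.6025 / -0.5065 = 1.19.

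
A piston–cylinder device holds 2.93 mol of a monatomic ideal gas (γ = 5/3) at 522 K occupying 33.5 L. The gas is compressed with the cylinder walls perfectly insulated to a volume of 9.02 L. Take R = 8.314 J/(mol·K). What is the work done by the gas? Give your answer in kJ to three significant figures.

W ≈ -26.7 kJ

Adiabatic: TV^(γ−1) = const with γ = 5/3.
T₂ = T₁ (V₁/V₂)^(γ−1) = 522 × (33.5/9.02)^0.667 = 522 × 2.398 = 1252 K.
W_by = nCᵥ(T₁ − T₂) = (2.93)(12.47)(522 − 1252) = -26670 J.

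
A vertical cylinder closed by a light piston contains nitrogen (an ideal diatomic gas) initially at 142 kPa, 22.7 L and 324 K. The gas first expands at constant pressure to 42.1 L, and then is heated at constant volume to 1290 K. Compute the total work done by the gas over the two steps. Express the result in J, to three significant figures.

Step 1 (isobaric): W = PΔV = (142 kPa)(42.1 − 22.7 L) = 2755 J.
Step 2 (isochoric): W = 0 (constant volume).
W_total = 2755 + 0 = 2755 J.

W_total ≈ 2750 J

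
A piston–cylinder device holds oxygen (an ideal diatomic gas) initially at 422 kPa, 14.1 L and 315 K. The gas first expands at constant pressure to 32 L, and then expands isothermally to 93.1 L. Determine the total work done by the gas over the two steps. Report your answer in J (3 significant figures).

Step 1 (isobaric): W = PΔV = (422 kPa)(32 − 14.1 L) = 7554 J.
After step 1: P = 422 kPa, V = 32 L, T = 714.9 K.
Step 2 (isothermal): W = P₁V₁ ln(V₂/V₁) = (13504) ln(93.1/32) = 14421 J.
W_total = 7554 + 14421 = 21975 J.

W_total ≈ 22000 J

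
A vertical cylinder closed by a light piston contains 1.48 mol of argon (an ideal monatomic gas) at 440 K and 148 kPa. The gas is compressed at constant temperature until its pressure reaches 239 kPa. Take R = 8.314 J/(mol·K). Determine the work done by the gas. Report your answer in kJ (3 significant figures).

Isothermal process: W = nRT ln(V₂/V₁) = nRT ln(P₁/P₂).
W = (1.48)(8.314)(440) × ln(148/239)
  = 5414 × ln(0.6192) = 5414 × -0.4793
W_by_gas = -2595 J.

W ≈ -2.59 kJ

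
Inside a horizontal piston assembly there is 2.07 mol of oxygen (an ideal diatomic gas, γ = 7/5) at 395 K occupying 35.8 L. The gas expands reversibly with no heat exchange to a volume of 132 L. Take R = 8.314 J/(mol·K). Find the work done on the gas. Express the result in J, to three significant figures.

Adiabatic: TV^(γ−1) = const with γ = 7/5.
T₂ = T₁ (V₁/V₂)^(γ−1) = 395 × (35.8/132)^0.4 = 395 × 0.5934 = 234.4 K.
W_by = nCᵥ(T₁ − T₂) = (2.07)(20.79)(395 − 234.4) = 6911 J.
Work on gas = −W_by = -6911 J.

W ≈ -6910 J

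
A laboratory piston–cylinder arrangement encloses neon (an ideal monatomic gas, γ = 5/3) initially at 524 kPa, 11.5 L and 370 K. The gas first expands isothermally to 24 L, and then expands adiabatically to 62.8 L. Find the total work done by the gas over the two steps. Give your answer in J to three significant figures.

W_total ≈ 8710 J

Step 1 (isothermal): W = P₁V₁ ln(V₂/V₁) = (6026) ln(24/11.5) = 4433 J.
After step 1: P = 251.1 kPa, V = 24 L, T = 370 K.
Step 2 (adiabatic): W = (P₁V₁ − P₂V₂)/(γ−1) = (6026 − 3173)/0.667 = 4279 J.
W_total = 4433 + 4279 = 8712 J.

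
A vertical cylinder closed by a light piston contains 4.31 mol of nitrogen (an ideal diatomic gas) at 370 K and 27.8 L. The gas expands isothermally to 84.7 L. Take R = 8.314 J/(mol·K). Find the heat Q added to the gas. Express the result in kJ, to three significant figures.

Isothermal ⇒ ΔU = 0, so Q = W = nRT ln(V₂/V₁).
Q = (4.31)(8.314)(370) ln(84.7/27.8) = 13258 × 1.114 = 14771 J.

Q ≈ 14.8 kJ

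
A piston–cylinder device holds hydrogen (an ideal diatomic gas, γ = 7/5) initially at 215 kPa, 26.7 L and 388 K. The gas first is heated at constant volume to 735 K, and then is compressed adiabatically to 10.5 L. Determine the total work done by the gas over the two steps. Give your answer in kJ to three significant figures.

Step 1 (isochoric): W = 0 (constant volume).
After step 1: P = 407.3 kPa (V unchanged).
Step 2 (adiabatic): W = (P₁V₁ − P₂V₂)/(γ−1) = (10874 − 15796)/0.4 = -12303 J.
W_total = 0 − 12303 = -12303 J.

W_total ≈ -12.3 kJ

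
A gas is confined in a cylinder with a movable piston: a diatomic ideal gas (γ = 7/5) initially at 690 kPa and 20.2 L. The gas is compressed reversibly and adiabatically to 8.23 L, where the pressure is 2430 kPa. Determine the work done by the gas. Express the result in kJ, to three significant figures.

W ≈ -15.2 kJ

Adiabatic: W = (P₁V₁ − P₂V₂)/(γ − 1) with γ = 7/5.
P₁V₁ = 13938 J, P₂V₂ = 19999 J.
W = (13938 − 19999) / 0.4 = -15152 J.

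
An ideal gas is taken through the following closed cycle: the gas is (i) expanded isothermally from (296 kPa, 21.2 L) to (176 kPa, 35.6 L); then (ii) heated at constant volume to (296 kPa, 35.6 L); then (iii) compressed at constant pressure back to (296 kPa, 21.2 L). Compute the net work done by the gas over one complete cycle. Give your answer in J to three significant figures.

Leg (i): W = PᵢVᵢ ln(V_f/Vᵢ) = (6275) ln(35.6/21.2) = 3253 J.
Leg (ii): W = 0.
Leg (iii): W = PΔV = (296)(21.2 − 35.6) = -4262 J.
W_net = 3253 − 4262 = -1010 J.

W_net ≈ -1010 J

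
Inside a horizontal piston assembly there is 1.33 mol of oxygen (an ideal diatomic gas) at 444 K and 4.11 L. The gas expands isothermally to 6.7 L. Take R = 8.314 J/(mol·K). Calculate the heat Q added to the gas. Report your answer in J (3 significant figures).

Isothermal ⇒ ΔU = 0, so Q = W = nRT ln(V₂/V₁).
Q = (1.33)(8.314)(444) ln(6.7/4.11) = 4910 × 0.4887 = 2399 J.

Q ≈ 2400 J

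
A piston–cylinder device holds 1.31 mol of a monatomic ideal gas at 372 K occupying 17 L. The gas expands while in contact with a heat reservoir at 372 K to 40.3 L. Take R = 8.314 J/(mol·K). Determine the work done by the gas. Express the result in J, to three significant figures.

Isothermal: W = nRT ln(V₂/V₁).
W = (1.31)(8.314)(372) × ln(40.3/17)
  = 4052 × 0.8631
W_by_gas = 3497 J.

W ≈ 3500 J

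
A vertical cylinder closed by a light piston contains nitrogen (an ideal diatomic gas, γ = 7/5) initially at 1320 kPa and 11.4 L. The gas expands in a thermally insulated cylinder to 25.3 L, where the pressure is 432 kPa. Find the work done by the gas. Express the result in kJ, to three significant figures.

Adiabatic: W = (P₁V₁ − P₂V₂)/(γ − 1) with γ = 7/5.
P₁V₁ = 15048 J, P₂V₂ = 10930 J.
W = (15048 − 10930) / 0.4 = 10296 J.

W ≈ 10.3 kJ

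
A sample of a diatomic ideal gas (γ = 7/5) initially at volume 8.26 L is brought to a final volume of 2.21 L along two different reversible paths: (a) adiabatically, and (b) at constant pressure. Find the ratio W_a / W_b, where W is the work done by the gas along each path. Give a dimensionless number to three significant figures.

Path (a) adiabatic: W = P₁V₁(1 − (V₁/V₂)^(γ−1))/(γ−1) → W_a/(P₁V₁) = -1.736.
Path (b) isobaric: W = P₁(V₂ − V₁) → W_b/(P₁V₁) = -0.7324.
W_a / W_b = -1.736 / -0.7324 = 2.37.

W_a / W_b ≈ 2.37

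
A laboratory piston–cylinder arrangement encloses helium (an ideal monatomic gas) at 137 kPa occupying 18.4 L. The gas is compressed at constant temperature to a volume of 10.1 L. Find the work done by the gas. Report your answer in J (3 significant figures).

W ≈ -1510 J

Isothermal: W = nRT ln(V₂/V₁) = P₁V₁ ln(V₂/V₁).
P₁V₁ = (137 kPa)(18.4 L) = 2521 J.
W = 2521 × ln(10.1/18.4) = 2521 × -0.5998
W_by_gas = -1512 J.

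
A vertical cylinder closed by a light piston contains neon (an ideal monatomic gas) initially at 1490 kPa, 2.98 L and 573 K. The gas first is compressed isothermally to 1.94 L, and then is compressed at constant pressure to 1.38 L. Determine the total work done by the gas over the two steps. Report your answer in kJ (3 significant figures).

W_total ≈ -3.19 kJ

Step 1 (isothermal): W = P₁V₁ ln(V₂/V₁) = (4440) ln(1.94/2.98) = -1906 J.
After step 1: P = 2289 kPa, V = 1.94 L, T = 573 K.
Step 2 (isobaric): W = PΔV = (2289 kPa)(1.38 − 1.94 L) = -1282 J.
W_total = -1906 − 1282 = -3188 J.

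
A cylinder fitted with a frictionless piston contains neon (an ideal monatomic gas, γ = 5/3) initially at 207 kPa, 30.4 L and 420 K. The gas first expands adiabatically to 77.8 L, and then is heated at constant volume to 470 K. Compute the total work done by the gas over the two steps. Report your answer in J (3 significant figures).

Step 1 (adiabatic): W = (P₁V₁ − P₂V₂)/(γ−1) = (6293 − 3363)/0.667 = 4394 J.
Step 2 (isochoric): W = 0 (constant volume).
W_total = 4394 + 0 = 4394 J.

W_total ≈ 4390 J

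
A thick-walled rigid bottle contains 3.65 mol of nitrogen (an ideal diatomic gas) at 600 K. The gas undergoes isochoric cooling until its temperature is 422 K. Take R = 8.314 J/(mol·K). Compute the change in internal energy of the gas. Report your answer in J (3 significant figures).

ΔU ≈ -13500 J

Constant volume ⇒ W = 0, so Q = ΔU = nCᵥΔT with Cᵥ = 5R/2 = 20.79 J/(mol·K).
ΔU = (3.65)(20.79)(422 − 600) = -13504 J.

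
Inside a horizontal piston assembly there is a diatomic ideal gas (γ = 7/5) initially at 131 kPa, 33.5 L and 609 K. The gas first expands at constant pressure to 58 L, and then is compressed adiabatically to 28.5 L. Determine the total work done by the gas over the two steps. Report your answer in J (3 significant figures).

W_total ≈ -3030 J

Step 1 (isobaric): W = PΔV = (131 kPa)(58 − 33.5 L) = 3210 J.
After step 1: P = 131 kPa, V = 58 L, T = 1054 K.
Step 2 (adiabatic): W = (P₁V₁ − P₂V₂)/(γ−1) = (7598 − 10096)/0.4 = -6244 J.
W_total = 3210 − 6244 = -3035 J.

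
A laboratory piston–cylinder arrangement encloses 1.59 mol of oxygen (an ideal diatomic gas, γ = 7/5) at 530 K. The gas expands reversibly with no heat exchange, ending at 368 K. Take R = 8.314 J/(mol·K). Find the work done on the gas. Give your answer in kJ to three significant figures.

W ≈ -5.35 kJ

Adiabatic ⇒ Q = 0, so W_by = −ΔU = nCᵥ(T₁ − T₂).
Cᵥ = 5R/2 = 20.79 J/(mol·K).
W = (1.59)(20.79)(530 − 368) = 5354 J.
Work on gas = −W_by = -5354 J.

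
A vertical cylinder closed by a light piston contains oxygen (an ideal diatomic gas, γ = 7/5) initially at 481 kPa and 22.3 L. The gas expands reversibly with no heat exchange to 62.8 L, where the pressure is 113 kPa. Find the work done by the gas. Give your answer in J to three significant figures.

Adiabatic: W = (P₁V₁ − P₂V₂)/(γ − 1) with γ = 7/5.
P₁V₁ = 10726 J, P₂V₂ = 7096 J.
W = (10726 − 7096) / 0.4 = 9075 J.

W ≈ 9070 J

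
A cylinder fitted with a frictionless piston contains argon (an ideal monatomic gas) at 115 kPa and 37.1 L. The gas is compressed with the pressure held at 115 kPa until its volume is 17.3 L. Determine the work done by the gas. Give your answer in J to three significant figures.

W ≈ -2280 J

Isobaric: W = P ΔV.
W = (115 kPa)(17.3 − 37.1 L) = (115)(-19.8) = -2277 J.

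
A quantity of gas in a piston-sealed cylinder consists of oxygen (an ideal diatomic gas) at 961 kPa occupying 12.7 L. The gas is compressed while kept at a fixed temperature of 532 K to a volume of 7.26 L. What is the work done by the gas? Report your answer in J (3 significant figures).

W ≈ -6830 J

Isothermal: W = nRT ln(V₂/V₁) = P₁V₁ ln(V₂/V₁).
P₁V₁ = (961 kPa)(12.7 L) = 12205 J.
W = 12205 × ln(7.26/12.7) = 12205 × -0.5592
W_by_gas = -6825 J.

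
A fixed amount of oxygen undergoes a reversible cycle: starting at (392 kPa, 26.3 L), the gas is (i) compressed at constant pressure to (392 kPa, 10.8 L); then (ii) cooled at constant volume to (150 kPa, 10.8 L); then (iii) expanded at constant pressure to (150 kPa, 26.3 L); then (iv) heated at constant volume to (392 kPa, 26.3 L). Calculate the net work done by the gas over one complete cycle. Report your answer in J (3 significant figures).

W_net ≈ -3750 J

Constant-volume legs do no work.
W(i) = (392)(10.8 − 26.3) = -6076 J; W(iii) = (150)(26.3 − 10.8) = 2325 J.
W_net = -6076 + 2325 = -3751 J (the counter-clockwise enclosed area).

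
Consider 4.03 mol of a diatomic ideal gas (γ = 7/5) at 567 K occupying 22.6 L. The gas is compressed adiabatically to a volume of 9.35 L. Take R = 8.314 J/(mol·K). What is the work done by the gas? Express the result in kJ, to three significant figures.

Adiabatic: TV^(γ−1) = const with γ = 7/5.
T₂ = T₁ (V₁/V₂)^(γ−1) = 567 × (22.6/9.35)^0.4 = 567 × 1.423 = 807.1 K.
W_by = nCᵥ(T₁ − T₂) = (4.03)(20.79)(567 − 807.1) = -20108 J.

W ≈ -20.1 kJ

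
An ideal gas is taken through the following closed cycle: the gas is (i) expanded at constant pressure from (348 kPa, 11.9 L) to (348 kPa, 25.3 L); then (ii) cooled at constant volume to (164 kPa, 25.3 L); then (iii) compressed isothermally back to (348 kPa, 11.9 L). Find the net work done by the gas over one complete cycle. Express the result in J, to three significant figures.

Leg (i): W = PΔV = (348)(25.3 − 11.9) = 4663 J.
Leg (ii): W = 0.
Leg (iii): W = PᵢVᵢ ln(V_f/Vᵢ) = (4149) ln(11.9/25.3) = -3130 J.
W_net = 4663 − 3130 = 1534 J.

W_net ≈ 1530 J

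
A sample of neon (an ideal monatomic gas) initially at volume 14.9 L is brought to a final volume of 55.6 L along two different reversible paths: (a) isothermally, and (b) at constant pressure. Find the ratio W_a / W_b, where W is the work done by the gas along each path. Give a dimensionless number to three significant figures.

W_a / W_b ≈ 0.482

Path (a) isothermal: W = P₁V₁ ln(V₂/V₁) → W_a/(P₁V₁) = 1.317.
Path (b) isobaric: W = P₁(V₂ − V₁) → W_b/(P₁V₁) = 2.732.
W_a / W_b = 1.317 / 2.732 = 0.4821.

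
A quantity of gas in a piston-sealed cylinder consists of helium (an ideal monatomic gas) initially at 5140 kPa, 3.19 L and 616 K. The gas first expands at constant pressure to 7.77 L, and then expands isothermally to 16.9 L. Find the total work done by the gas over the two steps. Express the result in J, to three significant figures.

W_total ≈ 54600 J

Step 1 (isobaric): W = PΔV = (5140 kPa)(7.77 − 3.19 L) = 23541 J.
After step 1: P = 5140 kPa, V = 7.77 L, T = 1500 K.
Step 2 (isothermal): W = P₁V₁ ln(V₂/V₁) = (39938) ln(16.9/7.77) = 31033 J.
W_total = 23541 + 31033 = 54575 J.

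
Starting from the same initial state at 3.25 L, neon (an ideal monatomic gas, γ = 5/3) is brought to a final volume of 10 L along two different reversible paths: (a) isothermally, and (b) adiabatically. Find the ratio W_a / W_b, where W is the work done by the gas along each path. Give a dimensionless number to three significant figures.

W_a / W_b ≈ 1.42

Path (a) isothermal: W = P₁V₁ ln(V₂/V₁) → W_a/(P₁V₁) = 1.124.
Path (b) adiabatic: W = P₁V₁(1 − (V₁/V₂)^(γ−1))/(γ−1) → W_b/(P₁V₁) = 0.7909.
W_a / W_b = 1.124 / 0.7909 = 1.421.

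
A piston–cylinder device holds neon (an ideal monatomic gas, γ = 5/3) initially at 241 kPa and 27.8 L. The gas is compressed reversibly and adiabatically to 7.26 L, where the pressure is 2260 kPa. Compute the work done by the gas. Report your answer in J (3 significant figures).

W ≈ -14600 J

Adiabatic: W = (P₁V₁ − P₂V₂)/(γ − 1) with γ = 5/3.
P₁V₁ = 6700 J, P₂V₂ = 16408 J.
W = (6700 − 16408) / 0.6667 = -14562 J.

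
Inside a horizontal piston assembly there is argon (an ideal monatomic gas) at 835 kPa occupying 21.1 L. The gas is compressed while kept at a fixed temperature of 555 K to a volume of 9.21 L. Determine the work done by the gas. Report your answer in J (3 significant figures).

W ≈ -14600 J

Isothermal: W = nRT ln(V₂/V₁) = P₁V₁ ln(V₂/V₁).
P₁V₁ = (835 kPa)(21.1 L) = 17618 J.
W = 17618 × ln(9.21/21.1) = 17618 × -0.829
W_by_gas = -14605 J.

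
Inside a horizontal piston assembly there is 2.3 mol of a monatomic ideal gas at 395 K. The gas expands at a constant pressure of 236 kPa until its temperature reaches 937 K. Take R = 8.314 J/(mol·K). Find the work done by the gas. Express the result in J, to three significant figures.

Isobaric: W = P ΔV = nR ΔT.
W = (2.3)(8.314)(937 − 395) = 10364 J.

W ≈ 10400 J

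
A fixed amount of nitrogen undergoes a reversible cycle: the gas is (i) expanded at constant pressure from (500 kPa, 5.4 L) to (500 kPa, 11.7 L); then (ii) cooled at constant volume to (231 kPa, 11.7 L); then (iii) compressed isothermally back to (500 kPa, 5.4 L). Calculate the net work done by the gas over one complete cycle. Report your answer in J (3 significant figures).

Leg (i): W = PΔV = (500)(11.7 − 5.4) = 3150 J.
Leg (ii): W = 0.
Leg (iii): W = PᵢVᵢ ln(V_f/Vᵢ) = (2703) ln(5.4/11.7) = -2090 J.
W_net = 3150 − 2090 = 1060 J.

W_net ≈ 1060 J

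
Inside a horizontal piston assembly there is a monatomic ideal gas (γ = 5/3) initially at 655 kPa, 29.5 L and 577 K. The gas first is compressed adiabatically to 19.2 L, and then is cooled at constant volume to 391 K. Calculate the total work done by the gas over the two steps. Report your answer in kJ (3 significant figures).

Step 1 (adiabatic): W = (P₁V₁ − P₂V₂)/(γ−1) = (19322 − 25728)/0.667 = -9609 J.
Step 2 (isochoric): W = 0 (constant volume).
W_total = -9609 + 0 = -9609 J.

W_total ≈ -9.61 kJ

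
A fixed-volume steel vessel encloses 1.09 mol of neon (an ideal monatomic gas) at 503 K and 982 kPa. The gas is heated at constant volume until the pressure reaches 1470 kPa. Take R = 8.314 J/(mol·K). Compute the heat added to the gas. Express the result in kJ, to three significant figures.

Q ≈ 3.40 kJ

Constant volume ⇒ W = 0, so Q = ΔU = nCᵥΔT with Cᵥ = 3R/2 = 12.47 J/(mol·K).
At constant V, T₂/T₁ = P₂/P₁ ⇒ ΔT = T₁(P₂/P₁ − 1) = 503·(1470/982 − 1) = 250 K.
ΔU = (1.09)(12.47)(250) = 3398 J.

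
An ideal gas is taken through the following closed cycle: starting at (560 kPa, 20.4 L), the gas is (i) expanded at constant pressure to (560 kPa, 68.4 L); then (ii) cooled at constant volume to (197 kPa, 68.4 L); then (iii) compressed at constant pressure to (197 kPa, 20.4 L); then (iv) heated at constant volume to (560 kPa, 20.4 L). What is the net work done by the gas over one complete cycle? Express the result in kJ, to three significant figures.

W_net ≈ 17.4 kJ

Constant-volume legs do no work.
W(i) = (560)(68.4 − 20.4) = 26880 J; W(iii) = (197)(20.4 − 68.4) = -9456 J.
W_net = 26880 − 9456 = 17424 J (the clockwise enclosed area).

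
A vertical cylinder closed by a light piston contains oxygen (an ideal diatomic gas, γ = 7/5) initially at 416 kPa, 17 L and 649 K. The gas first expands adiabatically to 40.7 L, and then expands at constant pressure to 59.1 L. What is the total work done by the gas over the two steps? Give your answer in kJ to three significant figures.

W_total ≈ 7.47 kJ

Step 1 (adiabatic): W = (P₁V₁ − P₂V₂)/(γ−1) = (7072 − 4988)/0.4 = 5211 J.
After step 1: P = 122.5 kPa, V = 40.7 L, T = 457.7 K.
Step 2 (isobaric): W = PΔV = (122.5 kPa)(59.1 − 40.7 L) = 2255 J.
W_total = 5211 + 2255 = 7466 J.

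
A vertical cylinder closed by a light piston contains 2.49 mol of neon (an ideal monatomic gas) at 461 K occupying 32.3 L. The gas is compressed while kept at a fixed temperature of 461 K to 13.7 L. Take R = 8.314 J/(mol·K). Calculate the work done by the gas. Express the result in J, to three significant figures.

W ≈ -8190 J

Isothermal: W = nRT ln(V₂/V₁).
W = (2.49)(8.314)(461) × ln(13.7/32.3)
  = 9544 × -0.8577
W_by_gas = -8185 J.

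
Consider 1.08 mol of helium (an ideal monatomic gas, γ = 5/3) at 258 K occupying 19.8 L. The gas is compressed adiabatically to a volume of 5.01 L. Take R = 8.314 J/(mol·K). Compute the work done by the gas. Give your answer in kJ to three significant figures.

Adiabatic: TV^(γ−1) = const with γ = 5/3.
T₂ = T₁ (V₁/V₂)^(γ−1) = 258 × (19.8/5.01)^0.667 = 258 × 2.5 = 644.9 K.
W_by = nCᵥ(T₁ − T₂) = (1.08)(12.47)(258 − 644.9) = -5211 J.

W ≈ -5.21 kJ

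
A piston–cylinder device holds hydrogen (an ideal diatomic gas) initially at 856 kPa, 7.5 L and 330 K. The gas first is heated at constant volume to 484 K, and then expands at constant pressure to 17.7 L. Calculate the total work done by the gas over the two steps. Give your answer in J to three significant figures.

Step 1 (isochoric): W = 0 (constant volume).
After step 1: P = 1255 kPa (V unchanged).
Step 2 (isobaric): W = PΔV = (1255 kPa)(17.7 − 7.5 L) = 12806 J.
W_total = 0 + 12806 = 12806 J.

W_total ≈ 12800 J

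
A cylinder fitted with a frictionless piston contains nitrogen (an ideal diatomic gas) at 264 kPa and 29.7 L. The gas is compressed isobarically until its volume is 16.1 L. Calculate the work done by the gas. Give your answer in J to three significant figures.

W ≈ -3590 J

Isobaric: W = P ΔV.
W = (264 kPa)(16.1 − 29.7 L) = (264)(-13.6) = -3590 J.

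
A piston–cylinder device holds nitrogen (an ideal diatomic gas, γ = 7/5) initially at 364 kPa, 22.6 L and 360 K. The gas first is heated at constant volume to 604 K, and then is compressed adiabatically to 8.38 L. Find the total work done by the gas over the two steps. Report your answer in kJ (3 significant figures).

Step 1 (isochoric): W = 0 (constant volume).
After step 1: P = 610.7 kPa (V unchanged).
Step 2 (adiabatic): W = (P₁V₁ − P₂V₂)/(γ−1) = (13802 − 20525)/0.4 = -16808 J.
W_total = 0 − 16808 = -16808 J.

W_total ≈ -16.8 kJ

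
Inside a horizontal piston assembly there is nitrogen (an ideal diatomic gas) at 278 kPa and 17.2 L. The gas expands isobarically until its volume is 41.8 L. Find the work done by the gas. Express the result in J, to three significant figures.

Isobaric: W = P ΔV.
W = (278 kPa)(41.8 − 17.2 L) = (278)(24.6) = 6839 J.

W ≈ 6840 J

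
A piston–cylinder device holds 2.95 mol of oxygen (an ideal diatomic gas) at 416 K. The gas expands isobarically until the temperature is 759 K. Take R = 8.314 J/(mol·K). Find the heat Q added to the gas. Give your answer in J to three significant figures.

Q ≈ 29400 J

Isobaric: W = nRΔT = (2.95)(8.314)(343) = 8413 J.
ΔU = nCᵥΔT with Cᵥ = 5R/2: ΔU = (2.95)(20.79)(343) = 21031 J.
Q = ΔU + W = 21031 + 8413 = 29444 J.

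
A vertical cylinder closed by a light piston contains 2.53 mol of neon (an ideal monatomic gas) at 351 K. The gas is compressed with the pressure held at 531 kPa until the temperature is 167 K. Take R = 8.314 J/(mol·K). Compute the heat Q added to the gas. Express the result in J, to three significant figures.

Q ≈ -9680 J

Isobaric: W = nRΔT = (2.53)(8.314)(-184) = -3870 J.
ΔU = nCᵥΔT with Cᵥ = 3R/2: ΔU = (2.53)(12.47)(-184) = -5805 J.
Q = ΔU + W = -5805 − 3870 = -9676 J.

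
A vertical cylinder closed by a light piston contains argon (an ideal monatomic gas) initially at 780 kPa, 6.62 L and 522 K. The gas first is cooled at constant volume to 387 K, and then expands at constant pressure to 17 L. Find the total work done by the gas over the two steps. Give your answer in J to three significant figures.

Step 1 (isochoric): W = 0 (constant volume).
After step 1: P = 578.3 kPa (V unchanged).
Step 2 (isobaric): W = PΔV = (578.3 kPa)(17 − 6.62 L) = 6003 J.
W_total = 0 + 6003 = 6003 J.

W_total ≈ 6000 J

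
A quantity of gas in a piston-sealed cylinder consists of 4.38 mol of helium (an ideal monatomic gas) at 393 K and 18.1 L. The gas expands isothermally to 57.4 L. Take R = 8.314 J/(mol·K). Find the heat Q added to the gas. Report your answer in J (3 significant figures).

Q ≈ 16500 J

Isothermal ⇒ ΔU = 0, so Q = W = nRT ln(V₂/V₁).
Q = (4.38)(8.314)(393) ln(57.4/18.1) = 14311 × 1.154 = 16517 J.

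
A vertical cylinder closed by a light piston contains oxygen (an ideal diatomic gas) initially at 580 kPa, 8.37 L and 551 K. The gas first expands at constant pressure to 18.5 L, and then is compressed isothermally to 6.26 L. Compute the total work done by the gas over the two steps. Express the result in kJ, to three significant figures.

W_total ≈ -5.75 kJ

Step 1 (isobaric): W = PΔV = (580 kPa)(18.5 − 8.37 L) = 5875 J.
After step 1: P = 580 kPa, V = 18.5 L, T = 1218 K.
Step 2 (isothermal): W = P₁V₁ ln(V₂/V₁) = (10730) ln(6.26/18.5) = -11627 J.
W_total = 5875 − 11627 = -5752 J.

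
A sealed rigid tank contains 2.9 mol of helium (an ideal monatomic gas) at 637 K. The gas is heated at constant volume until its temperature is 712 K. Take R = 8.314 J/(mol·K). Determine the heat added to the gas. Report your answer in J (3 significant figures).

Q ≈ 2710 J

Constant volume ⇒ W = 0, so Q = ΔU = nCᵥΔT with Cᵥ = 3R/2 = 12.47 J/(mol·K).
ΔU = (2.9)(12.47)(712 − 637) = 2712 J.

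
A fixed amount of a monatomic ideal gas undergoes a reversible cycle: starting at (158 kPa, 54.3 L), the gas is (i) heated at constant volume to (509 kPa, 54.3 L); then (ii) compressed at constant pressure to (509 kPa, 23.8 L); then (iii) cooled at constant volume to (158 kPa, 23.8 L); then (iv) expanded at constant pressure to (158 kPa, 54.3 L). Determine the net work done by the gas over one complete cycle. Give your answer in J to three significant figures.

Constant-volume legs do no work.
W(ii) = (509)(23.8 − 54.3) = -15524 J; W(iv) = (158)(54.3 − 23.8) = 4819 J.
W_net = -15524 + 4819 = -10706 J (the counter-clockwise enclosed area).

W_net ≈ -10700 J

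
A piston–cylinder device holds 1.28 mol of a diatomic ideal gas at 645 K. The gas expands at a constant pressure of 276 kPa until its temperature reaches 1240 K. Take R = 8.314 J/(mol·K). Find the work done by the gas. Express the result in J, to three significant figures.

W ≈ 6330 J

Isobaric: W = P ΔV = nR ΔT.
W = (1.28)(8.314)(1240 − 645) = 6332 J.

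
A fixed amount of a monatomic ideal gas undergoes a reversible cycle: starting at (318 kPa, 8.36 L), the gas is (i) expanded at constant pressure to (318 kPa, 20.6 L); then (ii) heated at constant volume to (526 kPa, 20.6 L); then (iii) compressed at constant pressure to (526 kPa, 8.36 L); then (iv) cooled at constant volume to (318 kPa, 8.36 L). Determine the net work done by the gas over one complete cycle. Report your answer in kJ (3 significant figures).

W_net ≈ -2.55 kJ

Constant-volume legs do no work.
W(i) = (318)(20.6 − 8.36) = 3892 J; W(iii) = (526)(8.36 − 20.6) = -6438 J.
W_net = 3892 − 6438 = -2546 J (the counter-clockwise enclosed area).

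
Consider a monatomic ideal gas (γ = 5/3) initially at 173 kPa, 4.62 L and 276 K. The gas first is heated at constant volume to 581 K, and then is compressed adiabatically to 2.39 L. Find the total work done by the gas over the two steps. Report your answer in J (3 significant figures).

W_total ≈ -1390 J

Step 1 (isochoric): W = 0 (constant volume).
After step 1: P = 364.2 kPa (V unchanged).
Step 2 (adiabatic): W = (P₁V₁ − P₂V₂)/(γ−1) = (1683 − 2611)/0.667 = -1393 J.
W_total = 0 − 1393 = -1393 J.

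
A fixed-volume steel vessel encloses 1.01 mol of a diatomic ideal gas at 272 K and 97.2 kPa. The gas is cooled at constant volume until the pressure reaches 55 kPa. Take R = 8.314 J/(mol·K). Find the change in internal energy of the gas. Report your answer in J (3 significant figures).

Constant volume ⇒ W = 0, so Q = ΔU = nCᵥΔT with Cᵥ = 5R/2 = 20.79 J/(mol·K).
At constant V, T₂/T₁ = P₂/P₁ ⇒ ΔT = T₁(P₂/P₁ − 1) = 272·(55/97.2 − 1) = -118.1 K.
ΔU = (1.01)(20.79)(-118.1) = -2479 J.

ΔU ≈ -2480 J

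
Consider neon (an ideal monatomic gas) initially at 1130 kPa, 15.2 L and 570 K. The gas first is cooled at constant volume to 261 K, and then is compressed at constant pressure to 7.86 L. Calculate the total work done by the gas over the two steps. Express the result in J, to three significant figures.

Step 1 (isochoric): W = 0 (constant volume).
After step 1: P = 517.4 kPa (V unchanged).
Step 2 (isobaric): W = PΔV = (517.4 kPa)(7.86 − 15.2 L) = -3798 J.
W_total = 0 − 3798 = -3798 J.

W_total ≈ -3800 J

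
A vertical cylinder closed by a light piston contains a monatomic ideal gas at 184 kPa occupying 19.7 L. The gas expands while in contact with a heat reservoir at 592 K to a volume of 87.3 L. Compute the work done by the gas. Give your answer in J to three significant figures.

W ≈ 5400 J

Isothermal: W = nRT ln(V₂/V₁) = P₁V₁ ln(V₂/V₁).
P₁V₁ = (184 kPa)(19.7 L) = 3625 J.
W = 3625 × ln(87.3/19.7) = 3625 × 1.489
W_by_gas = 5396 J.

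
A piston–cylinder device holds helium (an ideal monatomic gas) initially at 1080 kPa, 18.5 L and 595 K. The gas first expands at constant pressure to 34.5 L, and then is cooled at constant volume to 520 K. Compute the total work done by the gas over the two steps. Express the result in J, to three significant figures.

Step 1 (isobaric): W = PΔV = (1080 kPa)(34.5 − 18.5 L) = 17280 J.
Step 2 (isochoric): W = 0 (constant volume).
W_total = 17280 + 0 = 17280 J.

W_total ≈ 17300 J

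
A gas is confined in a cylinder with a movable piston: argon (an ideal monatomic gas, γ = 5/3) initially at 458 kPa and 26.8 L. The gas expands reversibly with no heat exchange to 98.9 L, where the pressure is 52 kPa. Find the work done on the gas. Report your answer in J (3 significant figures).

W ≈ -10700 J

Adiabatic: W = (P₁V₁ − P₂V₂)/(γ − 1) with γ = 5/3.
P₁V₁ = 12274 J, P₂V₂ = 5143 J.
W = (12274 − 5143) / 0.6667 = 10697 J.
Work on gas = −W_by = -10697 J.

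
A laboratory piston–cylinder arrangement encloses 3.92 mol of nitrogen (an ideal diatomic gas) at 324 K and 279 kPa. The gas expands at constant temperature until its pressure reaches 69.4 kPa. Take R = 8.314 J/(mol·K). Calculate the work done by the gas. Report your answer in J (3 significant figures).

Isothermal process: W = nRT ln(V₂/V₁) = nRT ln(P₁/P₂).
W = (3.92)(8.314)(324) × ln(279/69.4)
  = 10559 × ln(4.02) = 10559 × 1.391
W_by_gas = 14692 J.

W ≈ 14700 J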